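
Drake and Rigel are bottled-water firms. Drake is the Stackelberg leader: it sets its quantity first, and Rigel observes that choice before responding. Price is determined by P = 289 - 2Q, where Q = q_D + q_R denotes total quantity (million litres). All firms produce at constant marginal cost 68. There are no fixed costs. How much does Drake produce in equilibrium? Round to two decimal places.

The follower Rigel best-responds to any q_D: π_R = (289 - 2Q)q_R - 68q_R.
∂π_R/∂q_R = 221 - 2q_D - 4q_R = 0 gives the reaction function q_R = (221 - 2q_D)/4.
Drake substitutes q_R(q_D) into its own profit: π_D = q_D(289 - 2q_D - (221 - 2q_D)/2) - 68q_D = (357/2 - q_D)q_D - 68q_D.
Maximising: ∂π_D/∂q_D = 221/2 - 2q_D = 0, giving q_D = 221/4.
Then q_R = (221 - 2·(221/4))/4 = 221/8.

55.25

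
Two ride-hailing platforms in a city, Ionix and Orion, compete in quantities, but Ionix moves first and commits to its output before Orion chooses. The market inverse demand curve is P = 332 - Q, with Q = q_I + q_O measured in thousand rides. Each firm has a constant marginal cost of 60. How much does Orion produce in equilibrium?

68

The follower Orion best-responds to any q_I: π_O = (332 - Q)q_O - 60q_O.
Follower FOC: 272 - q_I - 2q_O = 0, so q_O(q_I) = (272 - q_I)/2.
Ionix substitutes q_O(q_I) into its own profit: π_I = q_I(332 - q_I - (272 - q_I)/2) - 60q_I = (196 - (1/2)q_I)q_I - 60q_I.
Leader FOC: 136 - q_I = 0, so q_I = 136.
Then q_O = (272 - 136)/2 = 68.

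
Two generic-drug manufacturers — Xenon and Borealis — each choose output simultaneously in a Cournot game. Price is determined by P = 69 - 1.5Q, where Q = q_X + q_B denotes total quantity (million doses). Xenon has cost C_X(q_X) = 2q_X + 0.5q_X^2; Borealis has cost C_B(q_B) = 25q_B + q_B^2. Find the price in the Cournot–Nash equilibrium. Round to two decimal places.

Xenon's profit: π_X = (69 - 1.5Q)q_X - (2q_X + (1/2)q_X²). Setting ∂π_X/∂q_X = 0: 67 - 4q_X - (3/2)(q_B) = 0.
Borealis's first-order condition: 44 - 5q_B - (3/2)(q_X) = 0.
Best responses: q_X = (67 - (3/2)q_B)/4, q_B = (44 - (3/2)q_X)/5.
Substituting one into the other gives q_X = 1076/71 and q_B = 302/71.
Total output Q = 1378/71, so price P = 69 - (3/2)·(1378/71) = 39.8873.

39.89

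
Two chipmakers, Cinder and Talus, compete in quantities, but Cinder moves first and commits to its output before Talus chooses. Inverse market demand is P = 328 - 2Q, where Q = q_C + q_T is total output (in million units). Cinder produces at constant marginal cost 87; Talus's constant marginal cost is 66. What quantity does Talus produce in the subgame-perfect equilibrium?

38

Solve by backward induction. Given q_C, the follower Talus maximises π_T = (328 - 2q_C - 2q_T)q_T - 66q_T.
Setting the follower's marginal profit to zero, 262 - 2q_C - 4q_T = 0, i.e. q_T = (262 - 2q_C)/4.
The leader anticipates this reaction. Substituting into P = 328 - 2Q gives P = 197 - q_C, so π_C = (197 - q_C)q_C - 87q_C.
Maximising: ∂π_C/∂q_C = 110 - 2q_C = 0, giving q_C = 55.
Then q_T = (262 - 2·55)/4 = 38.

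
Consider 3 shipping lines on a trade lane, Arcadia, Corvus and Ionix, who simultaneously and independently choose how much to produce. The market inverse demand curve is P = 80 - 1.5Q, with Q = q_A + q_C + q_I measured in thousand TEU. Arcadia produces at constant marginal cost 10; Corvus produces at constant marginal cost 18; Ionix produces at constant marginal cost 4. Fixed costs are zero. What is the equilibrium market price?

Arcadia's profit: π_A = (80 - 1.5Q)q_A - (10q_A). Setting ∂π_A/∂q_A = 0: 70 - 3q_A - (3/2)(q_C + q_I) = 0.
Corvus's profit: π_C = (80 - 1.5Q)q_C - (18q_C). Setting ∂π_C/∂q_C = 0: 62 - 3q_C - (3/2)(q_A + q_I) = 0.
Ionix's first-order condition: 76 - 3q_I - (3/2)(q_A + q_C) = 0.
Adding the 3 conditions: 208 − 3Q − 3Q = 0, i.e. Q = 104/3.
Back-substituting: q_A = (70 − 52)/(3/2) = 12, q_C = (62 − 52)/(3/2) = 20/3, q_I = (76 − 52)/(3/2) = 16.
Total output Q = 104/3, so price P = 80 - (3/2)·(104/3) = 28.

28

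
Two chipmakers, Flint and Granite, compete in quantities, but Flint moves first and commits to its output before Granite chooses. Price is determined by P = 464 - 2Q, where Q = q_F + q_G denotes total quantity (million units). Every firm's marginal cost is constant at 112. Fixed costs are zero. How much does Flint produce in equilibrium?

The follower Granite best-responds to any q_F: π_G = (464 - 2Q)q_G - 112q_G.
∂π_G/∂q_G = 352 - 2q_F - 4q_G = 0 gives the reaction function q_G = (352 - 2q_F)/4.
Flint substitutes q_G(q_F) into its own profit: π_F = q_F(464 - 2q_F - (352 - 2q_F)/2) - 112q_F = (288 - q_F)q_F - 112q_F.
Maximising: ∂π_F/∂q_F = 176 - 2q_F = 0, giving q_F = 88.
Then q_G = (352 - 2·88)/4 = 44.

88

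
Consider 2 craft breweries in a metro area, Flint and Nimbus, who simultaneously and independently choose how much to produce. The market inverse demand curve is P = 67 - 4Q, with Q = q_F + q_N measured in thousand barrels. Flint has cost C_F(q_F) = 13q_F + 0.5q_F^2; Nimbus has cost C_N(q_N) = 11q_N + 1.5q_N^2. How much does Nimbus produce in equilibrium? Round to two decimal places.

Flint's profit: π_F = (67 - 4Q)q_F - (13q_F + (1/2)q_F²). Setting ∂π_F/∂q_F = 0: 54 - 9q_F - 4(q_N) = 0.
Nimbus's first-order condition: 56 - 11q_N - 4(q_F) = 0.
Rearranging gives the reaction functions q_F = (54 - 4q_N)/9 and q_N = (56 - 4q_F)/11.
Substituting one into the other gives q_F = 370/83 and q_N = 288/83.

3.47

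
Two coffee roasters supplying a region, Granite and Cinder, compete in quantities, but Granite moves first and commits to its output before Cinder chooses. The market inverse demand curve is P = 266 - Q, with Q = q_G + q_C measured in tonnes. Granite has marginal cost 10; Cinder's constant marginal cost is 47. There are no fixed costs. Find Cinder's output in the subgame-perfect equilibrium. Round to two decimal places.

36.25

The follower Cinder best-responds to any q_G: π_C = (266 - Q)q_C - 47q_C.
Setting the follower's marginal profit to zero, 219 - q_G - 2q_C = 0, i.e. q_C = (219 - q_G)/2.
Granite substitutes q_C(q_G) into its own profit: π_G = q_G(266 - q_G - (219 - q_G)/2) - 10q_G = (313/2 - (1/2)q_G)q_G - 10q_G.
Leader FOC: 293/2 - q_G = 0, so q_G = 293/2.
Then q_C = (219 - 293/2)/2 = 145/4.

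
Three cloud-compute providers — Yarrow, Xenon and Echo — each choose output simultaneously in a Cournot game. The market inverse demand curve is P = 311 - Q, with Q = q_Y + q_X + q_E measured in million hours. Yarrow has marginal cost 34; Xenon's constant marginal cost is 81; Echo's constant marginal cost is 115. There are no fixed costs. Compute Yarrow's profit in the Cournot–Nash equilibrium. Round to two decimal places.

10251.56

Yarrow's profit: π_Y = (311 - Q)q_Y - (34q_Y). Setting ∂π_Y/∂q_Y = 0: 277 - 2q_Y - (q_X + q_E) = 0.
Xenon's first-order condition: 230 - 2q_X - (q_Y + q_E) = 0.
Echo's profit: π_E = (311 - Q)q_E - (115q_E). Setting ∂π_E/∂q_E = 0: 196 - 2q_E - (q_Y + q_X) = 0.
Summing all 3 equations gives 703 − 4Q = 0, hence Q = 703/4.
Back-substituting: q_Y = (277 − 703/4) = 405/4, q_X = (230 − 703/4) = 217/4, q_E = (196 − 703/4) = 81/4.
Price P = 311 - 703/4 = 541/4.
Yarrow's profit: (541/4 - 34)·(405/4) = 10251.5625.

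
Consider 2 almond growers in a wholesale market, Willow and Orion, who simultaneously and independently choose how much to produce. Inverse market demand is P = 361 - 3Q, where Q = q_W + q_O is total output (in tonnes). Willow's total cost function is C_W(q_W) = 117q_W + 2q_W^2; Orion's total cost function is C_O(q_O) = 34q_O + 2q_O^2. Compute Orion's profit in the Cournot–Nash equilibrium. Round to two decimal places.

Willow's profit: π_W = (361 - 3Q)q_W - (117q_W + 2q_W²). Setting ∂π_W/∂q_W = 0: 244 - 10q_W - 3(q_O) = 0.
Orion's first-order condition: 327 - 10q_O - 3(q_W) = 0.
Rearranging gives the reaction functions q_W = (244 - 3q_O)/10 and q_O = (327 - 3q_W)/10.
Substituting one into the other gives q_W = 1459/91 and q_O = 27.8901.
Price P = 361 - 3·(571/13) = 229.2308.
Orion's profit: 229.2308·27.8901 - 34·27.8901 - 2·27.8901² = 3889.2911.

3889.29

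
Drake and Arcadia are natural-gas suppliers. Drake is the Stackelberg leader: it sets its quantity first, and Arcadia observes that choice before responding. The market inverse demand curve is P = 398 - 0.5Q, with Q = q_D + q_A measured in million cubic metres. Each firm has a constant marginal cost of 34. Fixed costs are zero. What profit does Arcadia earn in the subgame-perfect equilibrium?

16562

The follower Arcadia best-responds to any q_D: π_A = (398 - 0.5Q)q_A - 34q_A.
Setting the follower's marginal profit to zero, 364 - (1/2)q_D - q_A = 0, i.e. q_A = (364 - (1/2)q_D).
Drake substitutes q_A(q_D) into its own profit: π_D = q_D(398 - (1/2)q_D - (364 - (1/2)q_D)/2) - 34q_D = (216 - (1/4)q_D)q_D - 34q_D.
Leader FOC: 182 - (1/2)q_D = 0, so q_D = 364.
Then q_A = (364 - (1/2)·364) = 182.
Price P = 398 - (1/2)·546 = 125.
Arcadia's profit: (125 - 34)·182 = 16562.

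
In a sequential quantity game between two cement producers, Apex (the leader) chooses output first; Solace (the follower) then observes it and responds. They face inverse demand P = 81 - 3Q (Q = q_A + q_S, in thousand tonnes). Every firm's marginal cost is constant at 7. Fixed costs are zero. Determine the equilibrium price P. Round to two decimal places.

25.50

The follower Solace best-responds to any q_A: π_S = (81 - 3Q)q_S - 7q_S.
∂π_S/∂q_S = 74 - 3q_A - 6q_S = 0 gives the reaction function q_S = (74 - 3q_A)/6.
The leader anticipates this reaction. Substituting into P = 81 - 3Q gives P = 44 - (3/2)q_A, so π_A = (44 - (3/2)q_A)q_A - 7q_A.
The leader's first-order condition 37 - 3q_A = 0 yields q_A = 37/3.
Then q_S = (74 - 3·(37/3))/6 = 37/6.
Total output Q = 37/2, so price P = 81 - 3·(37/2) = 51/2.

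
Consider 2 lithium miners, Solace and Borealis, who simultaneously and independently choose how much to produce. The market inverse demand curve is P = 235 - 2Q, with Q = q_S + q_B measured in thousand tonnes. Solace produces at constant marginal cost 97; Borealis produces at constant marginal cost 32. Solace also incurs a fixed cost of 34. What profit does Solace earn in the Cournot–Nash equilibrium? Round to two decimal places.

262.06

Solace's profit: π_S = (235 - 2Q)q_S - (97q_S). Setting ∂π_S/∂q_S = 0: 138 - 4q_S - 2(q_B) = 0.
Borealis's first-order condition: 203 - 4q_B - 2(q_S) = 0.
Rearranging gives the reaction functions q_S = (138 - 2q_B)/4 and q_B = (203 - 2q_S)/4.
Solving the pair: q_S = 73/6, q_B = 134/3.
Price P = 235 - 2·(341/6) = 364/3.
Solace's profit: (364/3 - 97)·(73/6) - 34 = 262.0556.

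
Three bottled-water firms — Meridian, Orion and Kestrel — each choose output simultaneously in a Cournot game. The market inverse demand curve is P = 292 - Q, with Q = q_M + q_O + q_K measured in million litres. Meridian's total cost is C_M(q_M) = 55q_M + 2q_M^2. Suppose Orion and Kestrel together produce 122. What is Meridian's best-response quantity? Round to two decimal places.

19.17

With rivals' combined output fixed at 122, Meridian's profit is π_M = (292 - 122 - q_M)q_M - (55q_M + 2q_M²) = (170 - q_M)q_M - (55q_M + 2q_M²).
∂π_M/∂q_M = 115 - 6q_M = 0, so q_M = 115/6.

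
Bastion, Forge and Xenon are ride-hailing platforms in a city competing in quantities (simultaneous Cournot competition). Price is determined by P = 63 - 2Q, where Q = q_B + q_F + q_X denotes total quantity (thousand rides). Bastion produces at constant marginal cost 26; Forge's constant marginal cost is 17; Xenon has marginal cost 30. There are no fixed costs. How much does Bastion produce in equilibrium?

Bastion's profit: π_B = (63 - 2Q)q_B - (26q_B). Setting ∂π_B/∂q_B = 0: 37 - 4q_B - 2(q_F + q_X) = 0.
Forge's first-order condition: 46 - 4q_F - 2(q_B + q_X) = 0.
Xenon's first-order condition: 33 - 4q_X - 2(q_B + q_F) = 0.
Summing all 3 equations gives 116 − 8Q = 0, hence Q = 29/2.
Back-substituting: q_B = (37 − 29)/2 = 4, q_F = (46 − 29)/2 = 17/2, q_X = (33 − 29)/2 = 2.

4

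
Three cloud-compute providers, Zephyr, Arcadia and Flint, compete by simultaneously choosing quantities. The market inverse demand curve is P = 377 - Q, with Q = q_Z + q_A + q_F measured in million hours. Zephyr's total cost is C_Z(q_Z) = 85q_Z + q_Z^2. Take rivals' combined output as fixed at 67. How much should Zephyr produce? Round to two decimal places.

With rivals' combined output fixed at 67, Zephyr's profit is π_Z = (377 - 67 - q_Z)q_Z - (85q_Z + q_Z²) = (310 - q_Z)q_Z - (85q_Z + q_Z²).
∂π_Z/∂q_Z = 225 - 4q_Z = 0, so q_Z = 225/4.

56.25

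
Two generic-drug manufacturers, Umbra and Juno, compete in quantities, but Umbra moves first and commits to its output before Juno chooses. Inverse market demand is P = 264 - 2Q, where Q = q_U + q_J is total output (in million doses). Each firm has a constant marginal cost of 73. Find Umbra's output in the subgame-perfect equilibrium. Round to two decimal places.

47.75

Solve by backward induction. Given q_U, the follower Juno maximises π_J = (264 - 2q_U - 2q_J)q_J - 73q_J.
∂π_J/∂q_J = 191 - 2q_U - 4q_J = 0 gives the reaction function q_J = (191 - 2q_U)/4.
The leader anticipates this reaction. Substituting into P = 264 - 2Q gives P = 337/2 - q_U, so π_U = (337/2 - q_U)q_U - 73q_U.
Maximising: ∂π_U/∂q_U = 191/2 - 2q_U = 0, giving q_U = 191/4.
Then q_J = (191 - 2·(191/4))/4 = 191/8.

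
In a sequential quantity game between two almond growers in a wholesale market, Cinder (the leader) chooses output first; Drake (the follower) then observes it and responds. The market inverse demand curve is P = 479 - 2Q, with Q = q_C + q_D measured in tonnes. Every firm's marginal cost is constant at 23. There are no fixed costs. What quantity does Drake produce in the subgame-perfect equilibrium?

The follower Drake best-responds to any q_C: π_D = (479 - 2Q)q_D - 23q_D.
Setting the follower's marginal profit to zero, 456 - 2q_C - 4q_D = 0, i.e. q_D = (456 - 2q_C)/4.
Cinder substitutes q_D(q_C) into its own profit: π_C = q_C(479 - 2q_C - (456 - 2q_C)/2) - 23q_C = (251 - q_C)q_C - 23q_C.
The leader's first-order condition 228 - 2q_C = 0 yields q_C = 114.
Then q_D = (456 - 2·114)/4 = 57.

57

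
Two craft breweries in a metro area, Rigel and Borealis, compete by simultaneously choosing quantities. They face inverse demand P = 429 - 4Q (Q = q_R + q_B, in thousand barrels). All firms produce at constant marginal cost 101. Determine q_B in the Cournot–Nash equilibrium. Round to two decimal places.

27.33

Each firm earns π_i = (429 - 4Q)q_i - 101q_i.
Setting ∂π_i/∂q_i = 0 with rivals' quantities fixed: 328 - 8q_i - 4q_j = 0.
By symmetry each firm produces the same amount; substituting q_j = q_i yields q_i = 328/12 = 82/3.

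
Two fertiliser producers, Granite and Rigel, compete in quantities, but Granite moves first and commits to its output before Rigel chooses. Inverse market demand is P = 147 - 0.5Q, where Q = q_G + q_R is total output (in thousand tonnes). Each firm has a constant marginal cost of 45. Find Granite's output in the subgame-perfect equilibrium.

102

Solve by backward induction. Given q_G, the follower Rigel maximises π_R = (147 - (1/2)q_G - (1/2)q_R)q_R - 45q_R.
Setting the follower's marginal profit to zero, 102 - (1/2)q_G - q_R = 0, i.e. q_R = (102 - (1/2)q_G).
Granite substitutes q_R(q_G) into its own profit: π_G = q_G(147 - (1/2)q_G - (102 - (1/2)q_G)/2) - 45q_G = (96 - (1/4)q_G)q_G - 45q_G.
Leader FOC: 51 - (1/2)q_G = 0, so q_G = 102.
Then q_R = (102 - (1/2)·102) = 51.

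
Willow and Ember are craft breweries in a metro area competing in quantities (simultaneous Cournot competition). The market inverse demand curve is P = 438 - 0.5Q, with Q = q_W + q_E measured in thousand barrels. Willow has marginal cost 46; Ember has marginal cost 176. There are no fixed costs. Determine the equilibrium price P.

Willow's profit: π_W = (438 - 0.5Q)q_W - (46q_W). Setting ∂π_W/∂q_W = 0: 392 - q_W - (1/2)(q_E) = 0.
Ember's profit: π_E = (438 - 0.5Q)q_E - (176q_E). Setting ∂π_E/∂q_E = 0: 262 - q_E - (1/2)(q_W) = 0.
Best responses: q_W = (392 - (1/2)q_E), q_E = (262 - (1/2)q_W).
Solving the pair: q_W = 348, q_E = 88.
Total output Q = 436, so price P = 438 - (1/2)·436 = 220.

220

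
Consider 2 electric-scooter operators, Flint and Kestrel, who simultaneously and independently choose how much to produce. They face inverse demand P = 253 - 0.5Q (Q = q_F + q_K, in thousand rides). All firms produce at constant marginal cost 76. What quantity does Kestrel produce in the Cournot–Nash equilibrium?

Each firm earns π_i = (253 - 0.5Q)q_i - 76q_i.
First-order condition (treating rivals' output as given): 177 - q_i - (1/2)q_j = 0.
By symmetry each firm produces the same amount; substituting q_j = q_i yields q_i = 177/(3/2) = 118.

118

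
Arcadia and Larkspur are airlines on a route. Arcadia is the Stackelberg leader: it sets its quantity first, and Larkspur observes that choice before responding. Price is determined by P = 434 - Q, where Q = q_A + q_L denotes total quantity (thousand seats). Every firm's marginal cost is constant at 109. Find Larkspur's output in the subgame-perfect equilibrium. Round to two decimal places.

The follower Larkspur best-responds to any q_A: π_L = (434 - Q)q_L - 109q_L.
Setting the follower's marginal profit to zero, 325 - q_A - 2q_L = 0, i.e. q_L = (325 - q_A)/2.
Arcadia substitutes q_L(q_A) into its own profit: π_A = q_A(434 - q_A - (325 - q_A)/2) - 109q_A = (543/2 - (1/2)q_A)q_A - 109q_A.
Leader FOC: 325/2 - q_A = 0, so q_A = 325/2.
Then q_L = (325 - 325/2)/2 = 325/4.

81.25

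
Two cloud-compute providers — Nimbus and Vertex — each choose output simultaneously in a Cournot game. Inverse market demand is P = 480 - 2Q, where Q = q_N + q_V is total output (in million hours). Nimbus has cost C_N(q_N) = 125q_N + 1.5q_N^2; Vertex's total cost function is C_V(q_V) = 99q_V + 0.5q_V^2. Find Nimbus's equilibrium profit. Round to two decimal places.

3737.35

Nimbus's profit: π_N = (480 - 2Q)q_N - (125q_N + (3/2)q_N²). Setting ∂π_N/∂q_N = 0: 355 - 7q_N - 2(q_V) = 0.
Vertex's first-order condition: 381 - 5q_V - 2(q_N) = 0.
So q_N = (355 - 2q_V)/7 and q_V = (381 - 2q_N)/5.
Substituting one into the other gives q_N = 1013/31 and q_V = 1957/31.
Price P = 480 - 2·95.8065 = 288.3871.
Nimbus's profit: 288.3871·(1013/31) - 125·(1013/31) - (3/2)(1013/31)² = 3737.3481.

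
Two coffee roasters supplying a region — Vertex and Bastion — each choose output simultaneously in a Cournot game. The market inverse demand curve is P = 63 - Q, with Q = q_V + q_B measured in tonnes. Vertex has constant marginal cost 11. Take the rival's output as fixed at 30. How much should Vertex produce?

With the rival's output fixed at 30, Vertex's profit is π_V = (63 - 30 - q_V)q_V - (11q_V) = (33 - q_V)q_V - (11q_V).
∂π_V/∂q_V = 22 - 2q_V = 0, so q_V = 11.

11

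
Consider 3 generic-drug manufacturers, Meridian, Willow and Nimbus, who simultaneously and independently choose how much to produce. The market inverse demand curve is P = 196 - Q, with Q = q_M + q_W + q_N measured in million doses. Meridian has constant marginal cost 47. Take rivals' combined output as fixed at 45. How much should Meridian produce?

52

With rivals' combined output fixed at 45, Meridian's profit is π_M = (196 - 45 - q_M)q_M - (47q_M) = (151 - q_M)q_M - (47q_M).
∂π_M/∂q_M = 104 - 2q_M = 0, so q_M = 52.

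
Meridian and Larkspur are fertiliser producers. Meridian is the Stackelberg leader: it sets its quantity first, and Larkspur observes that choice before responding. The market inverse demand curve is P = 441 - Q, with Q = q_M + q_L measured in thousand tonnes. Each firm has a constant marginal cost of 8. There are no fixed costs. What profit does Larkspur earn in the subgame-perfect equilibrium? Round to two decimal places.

The follower Larkspur best-responds to any q_M: π_L = (441 - Q)q_L - 8q_L.
Setting the follower's marginal profit to zero, 433 - q_M - 2q_L = 0, i.e. q_L = (433 - q_M)/2.
The leader anticipates this reaction. Substituting into P = 441 - Q gives P = 449/2 - (1/2)q_M, so π_M = (449/2 - (1/2)q_M)q_M - 8q_M.
Maximising: ∂π_M/∂q_M = 433/2 - q_M = 0, giving q_M = 433/2.
Then q_L = (433 - 433/2)/2 = 433/4.
Price P = 441 - 1299/4 = 465/4.
Larkspur's profit: (465/4 - 8)·(433/4) = 11718.0625.

11718.06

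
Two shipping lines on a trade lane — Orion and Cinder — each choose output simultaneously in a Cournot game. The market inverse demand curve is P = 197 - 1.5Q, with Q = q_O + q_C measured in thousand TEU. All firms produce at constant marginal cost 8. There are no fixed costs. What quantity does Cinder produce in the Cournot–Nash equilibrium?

Each firm earns π_i = (197 - 1.5Q)q_i - 8q_i.
First-order condition (treating rivals' output as given): 189 - 3q_i - (3/2)q_j = 0.
With identical firms every q_j equals q_i, so q_j = q_i and 189 = (9/2)q_i, giving q_i = 42.

42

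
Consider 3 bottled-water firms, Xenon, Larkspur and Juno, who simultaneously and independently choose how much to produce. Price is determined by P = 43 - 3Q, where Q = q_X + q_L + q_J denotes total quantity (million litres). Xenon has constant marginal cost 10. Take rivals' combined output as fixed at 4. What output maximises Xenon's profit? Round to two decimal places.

With rivals' combined output fixed at 4, Xenon's profit is π_X = (43 - 3·4 - 3q_X)q_X - (10q_X) = (31 - 3q_X)q_X - (10q_X).
∂π_X/∂q_X = 21 - 6q_X = 0, so q_X = 7/2.

3.50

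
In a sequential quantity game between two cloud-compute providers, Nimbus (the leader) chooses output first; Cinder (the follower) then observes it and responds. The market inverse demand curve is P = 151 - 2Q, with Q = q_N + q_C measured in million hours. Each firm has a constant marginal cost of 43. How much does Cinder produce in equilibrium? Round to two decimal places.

The follower Cinder best-responds to any q_N: π_C = (151 - 2Q)q_C - 43q_C.
Follower FOC: 108 - 2q_N - 4q_C = 0, so q_C(q_N) = (108 - 2q_N)/4.
The leader anticipates this reaction. Substituting into P = 151 - 2Q gives P = 97 - q_N, so π_N = (97 - q_N)q_N - 43q_N.
Leader FOC: 54 - 2q_N = 0, so q_N = 27.
Then q_C = (108 - 2·27)/4 = 27/2.

13.50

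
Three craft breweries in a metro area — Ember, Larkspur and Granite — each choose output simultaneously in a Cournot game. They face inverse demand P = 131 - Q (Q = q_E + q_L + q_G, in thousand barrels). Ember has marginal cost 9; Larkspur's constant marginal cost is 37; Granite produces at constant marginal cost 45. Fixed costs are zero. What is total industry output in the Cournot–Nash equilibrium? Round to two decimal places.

75.50

Ember's profit: π_E = (131 - Q)q_E - (9q_E). Setting ∂π_E/∂q_E = 0: 122 - 2q_E - (q_L + q_G) = 0.
Larkspur's profit: π_L = (131 - Q)q_L - (37q_L). Setting ∂π_L/∂q_L = 0: 94 - 2q_L - (q_E + q_G) = 0.
Granite's profit: π_G = (131 - Q)q_G - (45q_G). Setting ∂π_G/∂q_G = 0: 86 - 2q_G - (q_E + q_L) = 0.
Summing all 3 equations gives 302 − 4Q = 0, hence Q = 151/2.
Back-substituting: q_E = (122 − 151/2) = 93/2, q_L = (94 − 151/2) = 37/2, q_G = (86 − 151/2) = 21/2.
Total output Q = 93/2 + 37/2 + 21/2 = 151/2.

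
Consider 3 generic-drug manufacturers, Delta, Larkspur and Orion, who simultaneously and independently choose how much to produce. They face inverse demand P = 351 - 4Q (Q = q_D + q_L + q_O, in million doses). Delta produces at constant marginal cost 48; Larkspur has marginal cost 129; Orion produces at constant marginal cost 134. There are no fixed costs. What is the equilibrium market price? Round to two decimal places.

Delta's profit: π_D = (351 - 4Q)q_D - (48q_D). Setting ∂π_D/∂q_D = 0: 303 - 8q_D - 4(q_L + q_O) = 0.
Larkspur's first-order condition: 222 - 8q_L - 4(q_D + q_O) = 0.
Orion's profit: π_O = (351 - 4Q)q_O - (134q_O). Setting ∂π_O/∂q_O = 0: 217 - 8q_O - 4(q_D + q_L) = 0.
Summing all 3 equations gives 742 − 16Q = 0, hence Q = 371/8.
Back-substituting: q_D = (303 − 371/2)/4 = 235/8, q_L = (222 − 371/2)/4 = 73/8, q_O = (217 − 371/2)/4 = 63/8.
Total output Q = 371/8, so price P = 351 - 4·(371/8) = 331/2.

165.50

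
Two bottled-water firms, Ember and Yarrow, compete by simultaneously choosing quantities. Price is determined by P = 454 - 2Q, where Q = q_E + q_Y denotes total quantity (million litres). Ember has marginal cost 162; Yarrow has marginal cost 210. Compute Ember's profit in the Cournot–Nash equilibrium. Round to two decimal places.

Ember's profit: π_E = (454 - 2Q)q_E - (162q_E). Setting ∂π_E/∂q_E = 0: 292 - 4q_E - 2(q_Y) = 0.
Yarrow's first-order condition: 244 - 4q_Y - 2(q_E) = 0.
Best responses: q_E = (292 - 2q_Y)/4, q_Y = (244 - 2q_E)/4.
Solving the pair: q_E = 170/3, q_Y = 98/3.
Price P = 454 - 2·(268/3) = 826/3.
Ember's profit: (826/3 - 162)·(170/3) = 6422.2222.

6422.22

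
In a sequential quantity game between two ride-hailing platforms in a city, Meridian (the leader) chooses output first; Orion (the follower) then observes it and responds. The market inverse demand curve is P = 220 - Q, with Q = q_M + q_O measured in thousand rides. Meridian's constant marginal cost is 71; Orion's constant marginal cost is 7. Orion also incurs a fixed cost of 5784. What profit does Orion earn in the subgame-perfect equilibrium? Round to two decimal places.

Solve by backward induction. Given q_M, the follower Orion maximises π_O = (220 - q_M - q_O)q_O - 7q_O.
Setting the follower's marginal profit to zero, 213 - q_M - 2q_O = 0, i.e. q_O = (213 - q_M)/2.
The leader anticipates this reaction. Substituting into P = 220 - Q gives P = 227/2 - (1/2)q_M, so π_M = (227/2 - (1/2)q_M)q_M - 71q_M.
Maximising: ∂π_M/∂q_M = 85/2 - q_M = 0, giving q_M = 85/2.
Then q_O = (213 - 85/2)/2 = 341/4.
Price P = 220 - 511/4 = 369/4.
Orion's profit: (369/4 - 7)·(341/4) - 5784 = 1483.5625.

1483.56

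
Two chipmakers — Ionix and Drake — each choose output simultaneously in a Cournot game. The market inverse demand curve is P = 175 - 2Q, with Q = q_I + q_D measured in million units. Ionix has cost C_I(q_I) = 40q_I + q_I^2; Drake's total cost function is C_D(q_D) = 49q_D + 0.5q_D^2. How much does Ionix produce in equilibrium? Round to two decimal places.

Ionix's profit: π_I = (175 - 2Q)q_I - (40q_I + q_I²). Setting ∂π_I/∂q_I = 0: 135 - 6q_I - 2(q_D) = 0.
Drake's first-order condition: 126 - 5q_D - 2(q_I) = 0.
So q_I = (135 - 2q_D)/6 and q_D = (126 - 2q_I)/5.
Solving the pair: q_I = 423/26, q_D = 243/13.

16.27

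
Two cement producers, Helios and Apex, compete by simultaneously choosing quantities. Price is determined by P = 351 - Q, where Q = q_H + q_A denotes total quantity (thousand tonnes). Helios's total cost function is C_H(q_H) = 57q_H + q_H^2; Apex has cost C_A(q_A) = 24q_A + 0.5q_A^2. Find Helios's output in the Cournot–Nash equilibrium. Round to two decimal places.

50.45

Helios's profit: π_H = (351 - Q)q_H - (57q_H + q_H²). Setting ∂π_H/∂q_H = 0: 294 - 4q_H - (q_A) = 0.
Apex's first-order condition: 327 - 3q_A - (q_H) = 0.
So q_H = (294 - q_A)/4 and q_A = (327 - q_H)/3.
Solving the pair: q_H = 555/11, q_A = 1014/11.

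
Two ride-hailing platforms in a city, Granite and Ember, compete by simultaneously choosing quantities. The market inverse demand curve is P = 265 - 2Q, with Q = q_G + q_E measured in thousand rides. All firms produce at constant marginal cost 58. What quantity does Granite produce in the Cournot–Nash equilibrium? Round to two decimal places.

34.50

A representative firm's profit is π_i = q_i(265 - 2Q) - 58q_i.
Setting ∂π_i/∂q_i = 0 with rivals' quantities fixed: 207 - 4q_i - 2q_j = 0.
By symmetry each firm produces the same amount; substituting q_j = q_i yields q_i = 207/6 = 69/2.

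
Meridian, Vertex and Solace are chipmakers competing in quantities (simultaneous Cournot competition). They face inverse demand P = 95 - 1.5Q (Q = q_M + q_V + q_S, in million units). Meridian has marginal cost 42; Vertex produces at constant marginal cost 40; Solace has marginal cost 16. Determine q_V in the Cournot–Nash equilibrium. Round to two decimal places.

5.50

Meridian's profit: π_M = (95 - 1.5Q)q_M - (42q_M). Setting ∂π_M/∂q_M = 0: 53 - 3q_M - (3/2)(q_V + q_S) = 0.
Vertex's profit: π_V = (95 - 1.5Q)q_V - (40q_V). Setting ∂π_V/∂q_V = 0: 55 - 3q_V - (3/2)(q_M + q_S) = 0.
Solace's profit: π_S = (95 - 1.5Q)q_S - (16q_S). Setting ∂π_S/∂q_S = 0: 79 - 3q_S - (3/2)(q_M + q_V) = 0.
Adding the 3 first-order conditions: 187 − 6Q = 0, so Q = 187/6.
Back-substituting: q_M = (53 − 187/4)/(3/2) = 25/6, q_V = (55 − 187/4)/(3/2) = 11/2, q_S = (79 − 187/4)/(3/2) = 43/2.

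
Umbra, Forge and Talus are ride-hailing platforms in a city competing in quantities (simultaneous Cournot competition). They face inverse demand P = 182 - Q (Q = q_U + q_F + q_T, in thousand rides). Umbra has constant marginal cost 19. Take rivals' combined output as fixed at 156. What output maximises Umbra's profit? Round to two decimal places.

3.50

With rivals' combined output fixed at 156, Umbra's profit is π_U = (182 - 156 - q_U)q_U - (19q_U) = (26 - q_U)q_U - (19q_U).
∂π_U/∂q_U = 7 - 2q_U = 0, so q_U = 7/2.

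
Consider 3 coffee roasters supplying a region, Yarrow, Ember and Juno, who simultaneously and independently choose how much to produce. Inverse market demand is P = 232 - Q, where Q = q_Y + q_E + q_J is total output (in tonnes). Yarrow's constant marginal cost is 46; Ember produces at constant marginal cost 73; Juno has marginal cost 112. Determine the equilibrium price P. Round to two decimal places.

115.75

Yarrow's profit: π_Y = (232 - Q)q_Y - (46q_Y). Setting ∂π_Y/∂q_Y = 0: 186 - 2q_Y - (q_E + q_J) = 0.
Ember's first-order condition: 159 - 2q_E - (q_Y + q_J) = 0.
Juno's first-order condition: 120 - 2q_J - (q_Y + q_E) = 0.
Summing all 3 equations gives 465 − 4Q = 0, hence Q = 465/4.
Back-substituting: q_Y = (186 − 465/4) = 279/4, q_E = (159 − 465/4) = 171/4, q_J = (120 − 465/4) = 15/4.
Total output Q = 465/4, so price P = 232 - 465/4 = 463/4.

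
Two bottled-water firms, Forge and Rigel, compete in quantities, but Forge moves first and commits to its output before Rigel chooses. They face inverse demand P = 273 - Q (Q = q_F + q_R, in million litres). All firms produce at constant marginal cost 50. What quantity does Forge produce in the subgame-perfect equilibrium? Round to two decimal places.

The follower Rigel best-responds to any q_F: π_R = (273 - Q)q_R - 50q_R.
Follower FOC: 223 - q_F - 2q_R = 0, so q_R(q_F) = (223 - q_F)/2.
Forge substitutes q_R(q_F) into its own profit: π_F = q_F(273 - q_F - (223 - q_F)/2) - 50q_F = (323/2 - (1/2)q_F)q_F - 50q_F.
The leader's first-order condition 223/2 - q_F = 0 yields q_F = 223/2.
Then q_R = (223 - 223/2)/2 = 223/4.

111.50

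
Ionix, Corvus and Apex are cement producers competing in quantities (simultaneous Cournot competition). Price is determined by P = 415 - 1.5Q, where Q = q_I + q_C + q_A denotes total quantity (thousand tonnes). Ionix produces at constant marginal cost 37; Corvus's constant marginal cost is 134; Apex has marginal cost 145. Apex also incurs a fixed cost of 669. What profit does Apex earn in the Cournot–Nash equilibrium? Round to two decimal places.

281.04

Ionix's profit: π_I = (415 - 1.5Q)q_I - (37q_I). Setting ∂π_I/∂q_I = 0: 378 - 3q_I - (3/2)(q_C + q_A) = 0.
Corvus's first-order condition: 281 - 3q_C - (3/2)(q_I + q_A) = 0.
Apex's profit: π_A = (415 - 1.5Q)q_A - (145q_A). Setting ∂π_A/∂q_A = 0: 270 - 3q_A - (3/2)(q_I + q_C) = 0.
Adding the 3 first-order conditions: 929 − 6Q = 0, so Q = 929/6.
Back-substituting: q_I = (378 − 929/4)/(3/2) = 583/6, q_C = (281 − 929/4)/(3/2) = 65/2, q_A = (270 − 929/4)/(3/2) = 151/6.
Price P = 415 - (3/2)·(929/6) = 731/4.
Apex's profit: (731/4 - 145)·(151/6) - 669 = 281.0417.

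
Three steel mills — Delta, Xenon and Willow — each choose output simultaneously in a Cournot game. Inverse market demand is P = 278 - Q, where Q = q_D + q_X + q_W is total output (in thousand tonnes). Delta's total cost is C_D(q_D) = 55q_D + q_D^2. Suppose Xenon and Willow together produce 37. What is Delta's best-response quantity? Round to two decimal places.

With rivals' combined output fixed at 37, Delta's profit is π_D = (278 - 37 - q_D)q_D - (55q_D + q_D²) = (241 - q_D)q_D - (55q_D + q_D²).
∂π_D/∂q_D = 186 - 4q_D = 0, so q_D = 93/2.

46.50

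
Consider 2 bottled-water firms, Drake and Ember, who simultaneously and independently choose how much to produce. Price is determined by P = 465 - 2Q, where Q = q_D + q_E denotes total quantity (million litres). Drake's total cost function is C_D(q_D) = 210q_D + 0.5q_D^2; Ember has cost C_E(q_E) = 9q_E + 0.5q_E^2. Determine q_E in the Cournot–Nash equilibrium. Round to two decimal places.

Drake's profit: π_D = (465 - 2Q)q_D - (210q_D + (1/2)q_D²). Setting ∂π_D/∂q_D = 0: 255 - 5q_D - 2(q_E) = 0.
Ember's profit: π_E = (465 - 2Q)q_E - (9q_E + (1/2)q_E²). Setting ∂π_E/∂q_E = 0: 456 - 5q_E - 2(q_D) = 0.
Rearranging gives the reaction functions q_D = (255 - 2q_E)/5 and q_E = (456 - 2q_D)/5.
Substituting one into the other gives q_D = 121/7 and q_E = 590/7.

84.29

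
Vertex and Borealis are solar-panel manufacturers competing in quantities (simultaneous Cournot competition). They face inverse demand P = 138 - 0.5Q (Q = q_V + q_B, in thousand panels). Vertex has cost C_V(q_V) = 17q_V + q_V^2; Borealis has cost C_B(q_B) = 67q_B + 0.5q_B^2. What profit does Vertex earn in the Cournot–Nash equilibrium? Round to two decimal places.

1934.62

Vertex's profit: π_V = (138 - 0.5Q)q_V - (17q_V + q_V²). Setting ∂π_V/∂q_V = 0: 121 - 3q_V - (1/2)(q_B) = 0.
Borealis's first-order condition: 71 - 2q_B - (1/2)(q_V) = 0.
Rearranging gives the reaction functions q_V = (121 - (1/2)q_B)/3 and q_B = (71 - (1/2)q_V)/2.
Solving the pair: q_V = 826/23, q_B = 610/23.
Price P = 138 - (1/2)·(1436/23) = 106.7826.
Vertex's profit: 106.7826·(826/23) - 17·(826/23) - (826/23)² = 1934.6200.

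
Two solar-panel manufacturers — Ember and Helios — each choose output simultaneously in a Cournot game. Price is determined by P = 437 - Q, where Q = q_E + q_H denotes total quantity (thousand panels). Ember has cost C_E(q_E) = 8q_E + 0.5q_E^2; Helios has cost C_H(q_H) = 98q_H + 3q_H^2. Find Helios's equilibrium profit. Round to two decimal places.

2614.32

Ember's profit: π_E = (437 - Q)q_E - (8q_E + (1/2)q_E²). Setting ∂π_E/∂q_E = 0: 429 - 3q_E - (q_H) = 0.
Helios's profit: π_H = (437 - Q)q_H - (98q_H + 3q_H²). Setting ∂π_H/∂q_H = 0: 339 - 8q_H - (q_E) = 0.
Best responses: q_E = (429 - q_H)/3, q_H = (339 - q_E)/8.
Solving the pair: q_E = 134.4783, q_H = 588/23.
Price P = 437 - 160.0435 = 276.9565.
Helios's profit: 276.9565·(588/23) - 98·(588/23) - 3(588/23)² = 2614.3214.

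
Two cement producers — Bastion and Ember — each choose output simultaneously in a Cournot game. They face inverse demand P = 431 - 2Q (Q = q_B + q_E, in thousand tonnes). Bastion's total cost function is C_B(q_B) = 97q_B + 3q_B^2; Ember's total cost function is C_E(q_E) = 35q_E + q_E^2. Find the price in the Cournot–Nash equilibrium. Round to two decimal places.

Bastion's profit: π_B = (431 - 2Q)q_B - (97q_B + 3q_B²). Setting ∂π_B/∂q_B = 0: 334 - 10q_B - 2(q_E) = 0.
Ember's profit: π_E = (431 - 2Q)q_E - (35q_E + q_E²). Setting ∂π_E/∂q_E = 0: 396 - 6q_E - 2(q_B) = 0.
So q_B = (334 - 2q_E)/10 and q_E = (396 - 2q_B)/6.
Solving the pair: q_B = 303/14, q_E = 823/14.
Total output Q = 563/7, so price P = 431 - 2·(563/7) = 1891/7.

270.14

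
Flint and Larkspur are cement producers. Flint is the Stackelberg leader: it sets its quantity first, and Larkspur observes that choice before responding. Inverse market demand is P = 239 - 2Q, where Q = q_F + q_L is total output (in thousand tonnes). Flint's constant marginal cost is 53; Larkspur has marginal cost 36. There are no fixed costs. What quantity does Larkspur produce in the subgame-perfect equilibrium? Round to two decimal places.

29.63

The follower Larkspur best-responds to any q_F: π_L = (239 - 2Q)q_L - 36q_L.
Follower FOC: 203 - 2q_F - 4q_L = 0, so q_L(q_F) = (203 - 2q_F)/4.
The leader anticipates this reaction. Substituting into P = 239 - 2Q gives P = 275/2 - q_F, so π_F = (275/2 - q_F)q_F - 53q_F.
Leader FOC: 169/2 - 2q_F = 0, so q_F = 169/4.
Then q_L = (203 - 2·(169/4))/4 = 237/8.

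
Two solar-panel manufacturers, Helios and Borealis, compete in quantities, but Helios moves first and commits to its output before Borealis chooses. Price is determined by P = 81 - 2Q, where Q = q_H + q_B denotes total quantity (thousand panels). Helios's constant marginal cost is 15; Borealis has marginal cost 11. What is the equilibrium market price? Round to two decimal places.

Solve by backward induction. Given q_H, the follower Borealis maximises π_B = (81 - 2q_H - 2q_B)q_B - 11q_B.
∂π_B/∂q_B = 70 - 2q_H - 4q_B = 0 gives the reaction function q_B = (70 - 2q_H)/4.
The leader anticipates this reaction. Substituting into P = 81 - 2Q gives P = 46 - q_H, so π_H = (46 - q_H)q_H - 15q_H.
Leader FOC: 31 - 2q_H = 0, so q_H = 31/2.
Then q_B = (70 - 2·(31/2))/4 = 39/4.
Total output Q = 101/4, so price P = 81 - 2·(101/4) = 61/2.

30.50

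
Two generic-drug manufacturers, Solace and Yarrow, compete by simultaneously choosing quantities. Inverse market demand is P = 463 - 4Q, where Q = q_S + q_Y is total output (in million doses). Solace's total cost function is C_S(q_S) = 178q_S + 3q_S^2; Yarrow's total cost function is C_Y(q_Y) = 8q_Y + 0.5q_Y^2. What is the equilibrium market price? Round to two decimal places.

245.73

Solace's profit: π_S = (463 - 4Q)q_S - (178q_S + 3q_S²). Setting ∂π_S/∂q_S = 0: 285 - 14q_S - 4(q_Y) = 0.
Yarrow's profit: π_Y = (463 - 4Q)q_Y - (8q_Y + (1/2)q_Y²). Setting ∂π_Y/∂q_Y = 0: 455 - 9q_Y - 4(q_S) = 0.
So q_S = (285 - 4q_Y)/14 and q_Y = (455 - 4q_S)/9.
Substituting one into the other gives q_S = 149/22 and q_Y = 523/11.
Total output Q = 1195/22, so price P = 463 - 4·(1195/22) = 245.7273.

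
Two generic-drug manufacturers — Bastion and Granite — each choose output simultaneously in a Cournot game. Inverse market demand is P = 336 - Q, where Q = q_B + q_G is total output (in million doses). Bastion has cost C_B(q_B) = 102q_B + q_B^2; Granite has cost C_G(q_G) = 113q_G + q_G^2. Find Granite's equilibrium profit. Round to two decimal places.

3848.57

Bastion's profit: π_B = (336 - Q)q_B - (102q_B + q_B²). Setting ∂π_B/∂q_B = 0: 234 - 4q_B - (q_G) = 0.
Granite's first-order condition: 223 - 4q_G - (q_B) = 0.
Best responses: q_B = (234 - q_G)/4, q_G = (223 - q_B)/4.
Substituting one into the other gives q_B = 713/15 and q_G = 658/15.
Price P = 336 - 457/5 = 1223/5.
Granite's profit: (1223/5)·(658/15) - 113·(658/15) - (658/15)² = 3848.5689.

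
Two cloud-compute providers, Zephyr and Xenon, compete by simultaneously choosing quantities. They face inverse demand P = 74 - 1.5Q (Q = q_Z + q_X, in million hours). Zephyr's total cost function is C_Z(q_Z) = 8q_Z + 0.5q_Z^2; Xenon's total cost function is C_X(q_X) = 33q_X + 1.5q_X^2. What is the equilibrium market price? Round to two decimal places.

46.45

Zephyr's profit: π_Z = (74 - 1.5Q)q_Z - (8q_Z + (1/2)q_Z²). Setting ∂π_Z/∂q_Z = 0: 66 - 4q_Z - (3/2)(q_X) = 0.
Xenon's profit: π_X = (74 - 1.5Q)q_X - (33q_X + (3/2)q_X²). Setting ∂π_X/∂q_X = 0: 41 - 6q_X - (3/2)(q_Z) = 0.
Best responses: q_Z = (66 - (3/2)q_X)/4, q_X = (41 - (3/2)q_Z)/6.
Substituting one into the other gives q_Z = 446/29 and q_X = 260/87.
Total output Q = 1598/87, so price P = 74 - (3/2)·(1598/87) = 1347/29.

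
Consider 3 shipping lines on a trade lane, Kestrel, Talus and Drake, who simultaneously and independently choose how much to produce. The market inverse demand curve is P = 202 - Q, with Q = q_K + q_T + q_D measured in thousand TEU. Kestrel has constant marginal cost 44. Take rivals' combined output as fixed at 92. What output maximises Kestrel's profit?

33

With rivals' combined output fixed at 92, Kestrel's profit is π_K = (202 - 92 - q_K)q_K - (44q_K) = (110 - q_K)q_K - (44q_K).
∂π_K/∂q_K = 66 - 2q_K = 0, so q_K = 33.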